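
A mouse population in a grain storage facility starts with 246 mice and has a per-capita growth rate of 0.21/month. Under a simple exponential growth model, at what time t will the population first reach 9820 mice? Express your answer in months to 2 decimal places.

Set N₀·e^(rt) = 9820: e^(0.21·t) = 9820/246 = 39.919.
0.21·t = ln(39.919) = 3.6868, so t = 3.6868/0.21 = 17.556.

17.56 months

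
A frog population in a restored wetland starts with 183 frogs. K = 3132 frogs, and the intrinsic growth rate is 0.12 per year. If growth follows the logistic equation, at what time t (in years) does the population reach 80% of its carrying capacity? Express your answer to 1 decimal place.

A = (K − N₀)/N₀ = (3132 − 183)/183 = 16.115.
Solve 3132/(1 + 16.115·e^(−0.12t)) = 2505.6: 1 + 16.115·e^(−0.12t) = 1.25, so e^(−0.12t) = 0.0155137.
−0.12·t = ln(0.0155137) = -4.166, so t = 4.166/0.12 = 34.717.

34.7 years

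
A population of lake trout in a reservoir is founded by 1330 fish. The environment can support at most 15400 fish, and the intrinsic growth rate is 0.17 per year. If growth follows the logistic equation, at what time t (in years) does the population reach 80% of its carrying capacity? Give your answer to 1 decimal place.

A = (K − N₀)/N₀ = (15400 − 1330)/1330 = 10.579.
Solve 15400/(1 + 10.579·e^(−0.17t)) = 12320: 1 + 10.579·e^(−0.17t) = 1.25, so e^(−0.17t) = 0.0236318.
−0.17·t = ln(0.0236318) = -3.7452, so t = 3.7452/0.17 = 22.03.

22.0 years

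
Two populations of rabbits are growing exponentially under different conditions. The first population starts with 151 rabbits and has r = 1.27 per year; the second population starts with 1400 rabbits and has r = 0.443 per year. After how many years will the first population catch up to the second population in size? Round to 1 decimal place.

Set 151·e^(1.27t) = 1400·e^(0.443t).
e^((1.27 − 0.443)t) = 1400/151 → e^(0.827·t) = 9.2715.
0.827·t = ln(9.2715) = 2.2269, so t = 2.2269/0.827 = 2.6928.

2.7 years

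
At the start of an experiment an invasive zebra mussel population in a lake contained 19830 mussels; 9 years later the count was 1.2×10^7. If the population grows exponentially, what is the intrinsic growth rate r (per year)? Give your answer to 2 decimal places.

0.71 per year

From N(t) = N₀·e^(rt): e^(r·9) = 1.2×10^7/19830 = 605.14.
r·9 = ln(605.14) = 6.4055, so r = 6.4055/9 = 0.71172.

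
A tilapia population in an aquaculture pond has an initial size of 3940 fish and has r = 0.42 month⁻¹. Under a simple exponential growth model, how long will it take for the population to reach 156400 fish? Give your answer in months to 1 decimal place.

8.8 months

Set N₀·e^(rt) = 156400: e^(0.42·t) = 156400/3940 = 39.695.
0.42·t = ln(39.695) = 3.6812, so t = 3.6812/0.42 = 8.7648.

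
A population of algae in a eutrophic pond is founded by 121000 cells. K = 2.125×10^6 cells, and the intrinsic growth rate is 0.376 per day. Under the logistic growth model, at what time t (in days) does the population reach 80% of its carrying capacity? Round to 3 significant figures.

11.2 days

A = (K − N₀)/N₀ = (2.125×10^6 − 121000)/121000 = 16.562.
Solve 2.125×10^6/(1 + 16.562·e^(−0.376t)) = 1.7×10^6: 1 + 16.562·e^(−0.376t) = 1.25, so e^(−0.376t) = 0.0150948.
−0.376·t = ln(0.0150948) = -4.1934, so t = 4.1934/0.376 = 11.153.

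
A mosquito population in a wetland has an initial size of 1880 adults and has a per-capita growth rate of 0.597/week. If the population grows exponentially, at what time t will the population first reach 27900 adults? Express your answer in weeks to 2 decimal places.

Set N₀·e^(rt) = 27900: e^(0.597·t) = 27900/1880 = 14.84.
0.597·t = ln(14.84) = 2.6974, so t = 2.6974/0.597 = 4.5182.

4.52 weeks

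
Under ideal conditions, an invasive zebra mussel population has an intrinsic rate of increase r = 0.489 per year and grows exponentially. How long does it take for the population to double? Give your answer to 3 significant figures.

1.42 years

Doubling time t_d = ln(2)/r = 0.6931/0.489 = 1.4175.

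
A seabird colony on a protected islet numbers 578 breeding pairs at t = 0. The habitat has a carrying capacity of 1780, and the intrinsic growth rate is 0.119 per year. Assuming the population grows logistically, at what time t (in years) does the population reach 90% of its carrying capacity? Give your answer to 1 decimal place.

24.6 years

A = (K − N₀)/N₀ = (1780 − 578)/578 = 2.0796.
Solve 1780/(1 + 2.0796·e^(−0.119t)) = 1602: 1 + 2.0796·e^(−0.119t) = 1.1111, so e^(−0.119t) = 0.0534295.
−0.119·t = ln(0.0534295) = -2.9294, so t = 2.9294/0.119 = 24.617.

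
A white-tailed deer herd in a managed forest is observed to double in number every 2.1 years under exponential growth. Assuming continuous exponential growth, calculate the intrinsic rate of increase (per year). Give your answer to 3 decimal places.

0.330 per year

r = ln(2)/t_d = 0.6931/2.1 = 0.33007.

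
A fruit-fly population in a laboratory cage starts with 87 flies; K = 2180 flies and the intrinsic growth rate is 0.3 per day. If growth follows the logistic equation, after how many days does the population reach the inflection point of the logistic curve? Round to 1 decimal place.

10.6 days

Logistic growth is fastest at N = K/2 = 1090.
A = (K − N₀)/N₀ = 24.057. Set K/(1 + A·e^(−rt)) = K/2 → A·e^(−rt) = 1.
e^(−0.3t) = 1/24.057 = 0.0415671, so t = ln(24.057)/0.3 = 3.1804/0.3 = 10.601.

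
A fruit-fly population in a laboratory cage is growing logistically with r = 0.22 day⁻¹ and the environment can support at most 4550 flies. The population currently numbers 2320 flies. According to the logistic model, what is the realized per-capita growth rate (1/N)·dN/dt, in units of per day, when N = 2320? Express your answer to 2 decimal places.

0.11 per day

(1/N)·dN/dt = r(1 − N/K) = 0.22 × (1 − 2320/4550).
= 0.22 × 0.49011 = 0.10782.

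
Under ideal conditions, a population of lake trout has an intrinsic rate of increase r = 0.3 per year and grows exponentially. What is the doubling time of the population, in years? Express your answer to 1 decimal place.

2.3 years

Doubling time t_d = ln(2)/r = 0.6931/0.3 = 2.3105.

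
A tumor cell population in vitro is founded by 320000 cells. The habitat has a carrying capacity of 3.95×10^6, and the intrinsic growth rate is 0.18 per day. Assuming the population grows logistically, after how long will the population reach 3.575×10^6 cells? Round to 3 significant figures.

26.0 days

A = (K − N₀)/N₀ = (3.95×10^6 − 320000)/320000 = 11.344.
Solve 3.95×10^6/(1 + 11.344·e^(−0.18t)) = 3.575×10^6: 1 + 11.344·e^(−0.18t) = 1.1049, so e^(−0.18t) = 0.00924695.
−0.18·t = ln(0.00924695) = -4.6835, so t = 4.6835/0.18 = 26.019.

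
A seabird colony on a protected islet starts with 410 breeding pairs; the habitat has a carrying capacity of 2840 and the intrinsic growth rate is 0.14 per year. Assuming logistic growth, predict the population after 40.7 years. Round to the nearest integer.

A = (K − N₀)/N₀ = (2840 − 410)/410 = 5.9268.
N(t) = K/(1 + A·e^(−rt)) = 2840/(1 + 5.9268×e^(−0.14×40.7)).
e^(−5.698) = 0.0033527; denominator = 1 + 5.9268×0.0033527 = 1.0199.
N = 2840/1.0199 = 2784.67.

2785 breeding pairs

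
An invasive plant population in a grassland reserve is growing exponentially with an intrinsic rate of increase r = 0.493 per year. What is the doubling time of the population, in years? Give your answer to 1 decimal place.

Doubling time t_d = ln(2)/r = 0.6931/0.493 = 1.406.

1.4 years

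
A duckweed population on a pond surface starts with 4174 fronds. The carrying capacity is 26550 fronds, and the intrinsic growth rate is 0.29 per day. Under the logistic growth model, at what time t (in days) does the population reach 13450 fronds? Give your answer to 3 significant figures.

A = (K − N₀)/N₀ = (26550 − 4174)/4174 = 5.3608.
Solve 26550/(1 + 5.3608·e^(−0.29t)) = 13450: 1 + 5.3608·e^(−0.29t) = 1.974, so e^(−0.29t) = 0.181685.
−0.29·t = ln(0.181685) = -1.7055, so t = 1.7055/0.29 = 5.881.

5.88 days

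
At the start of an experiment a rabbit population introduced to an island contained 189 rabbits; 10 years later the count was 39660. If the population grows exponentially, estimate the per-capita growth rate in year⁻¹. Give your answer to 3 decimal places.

From N(t) = N₀·e^(rt): e^(r·10) = 39660/189 = 209.84.
r·10 = ln(209.84) = 5.3464, so r = 5.3464/10 = 0.53464.

0.535 per year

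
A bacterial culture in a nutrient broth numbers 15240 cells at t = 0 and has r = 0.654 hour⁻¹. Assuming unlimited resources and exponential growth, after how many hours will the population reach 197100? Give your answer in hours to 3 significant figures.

3.91 hours

Set N₀·e^(rt) = 197100: e^(0.654·t) = 197100/15240 = 12.933.
0.654·t = ln(12.933) = 2.5598, so t = 2.5598/0.654 = 3.914.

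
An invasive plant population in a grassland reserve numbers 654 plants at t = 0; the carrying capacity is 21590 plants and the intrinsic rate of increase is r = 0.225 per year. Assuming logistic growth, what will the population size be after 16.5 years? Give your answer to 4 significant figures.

A = (K − N₀)/N₀ = (21590 − 654)/654 = 32.012.
N(t) = K/(1 + A·e^(−rt)) = 21590/(1 + 32.012×e^(−0.225×16.5)).
e^(−3.712) = 0.024416; denominator = 1 + 32.012×0.024416 = 1.7816.
N = 21590/1.7816 = 12118.2.

12120 plants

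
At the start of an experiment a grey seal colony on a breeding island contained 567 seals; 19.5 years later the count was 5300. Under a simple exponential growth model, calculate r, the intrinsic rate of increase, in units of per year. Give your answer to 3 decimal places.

From N(t) = N₀·e^(rt): e^(r·19.5) = 5300/567 = 9.3474.
r·19.5 = ln(9.3474) = 2.2351, so r = 2.2351/19.5 = 0.11462.

0.115 per year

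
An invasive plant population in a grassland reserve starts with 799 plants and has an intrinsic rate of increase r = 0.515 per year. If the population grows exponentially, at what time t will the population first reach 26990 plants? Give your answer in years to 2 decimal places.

6.83 years

Set N₀·e^(rt) = 26990: e^(0.515·t) = 26990/799 = 33.78.
0.515·t = ln(33.78) = 3.5199, so t = 3.5199/0.515 = 6.8347.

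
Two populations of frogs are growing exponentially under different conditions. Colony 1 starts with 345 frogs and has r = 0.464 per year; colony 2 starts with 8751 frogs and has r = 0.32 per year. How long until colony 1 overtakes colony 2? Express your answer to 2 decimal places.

Set 345·e^(0.464t) = 8751·e^(0.32t).
e^((0.464 − 0.32)t) = 8751/345 → e^(0.144·t) = 25.365.
0.144·t = ln(25.365) = 3.2334, so t = 3.2334/0.144 = 22.454.

22.45 years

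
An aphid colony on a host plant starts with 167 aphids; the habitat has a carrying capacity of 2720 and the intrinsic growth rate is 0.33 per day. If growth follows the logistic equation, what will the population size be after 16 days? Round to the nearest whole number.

2524 aphids

A = (K − N₀)/N₀ = (2720 − 167)/167 = 15.287.
N(t) = K/(1 + A·e^(−rt)) = 2720/(1 + 15.287×e^(−0.33×16)).
e^(−5.28) = 0.0050924; denominator = 1 + 15.287×0.0050924 = 1.0779.
N = 2720/1.0779 = 2523.54.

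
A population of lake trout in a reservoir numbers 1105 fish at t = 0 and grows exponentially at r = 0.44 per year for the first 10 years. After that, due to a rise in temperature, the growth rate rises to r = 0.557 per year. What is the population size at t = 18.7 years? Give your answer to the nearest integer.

11450004 fish

Phase 1: N(10) = 1105·e^(0.44×10) = 1105·e^4.4 = 90003.2.
Phase 2 runs for 18.7 − 10 = 8.7 years at r = 0.557.
N(18.7) = 90003.2·e^(0.557×8.7) = 90003.2·e^4.846 = 1.145×10^7.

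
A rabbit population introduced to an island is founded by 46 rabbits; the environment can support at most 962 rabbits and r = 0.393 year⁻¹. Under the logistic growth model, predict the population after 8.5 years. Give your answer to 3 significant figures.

A = (K − N₀)/N₀ = (962 − 46)/46 = 19.913.
N(t) = K/(1 + A·e^(−rt)) = 962/(1 + 19.913×e^(−0.393×8.5)).
e^(−3.341) = 0.035419; denominator = 1 + 19.913×0.035419 = 1.7053.
N = 962/1.7053 = 564.122.

564 rabbits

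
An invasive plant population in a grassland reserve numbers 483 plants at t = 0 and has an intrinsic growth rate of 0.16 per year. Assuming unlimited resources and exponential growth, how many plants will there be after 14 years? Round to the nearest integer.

4537 plants

N(t) = N₀·e^(rt) = 483 × e^(0.16×14) = 483 × e^2.24.
e^2.24 ≈ 9.3933, so N ≈ 483 × 9.3933 = 4536.98.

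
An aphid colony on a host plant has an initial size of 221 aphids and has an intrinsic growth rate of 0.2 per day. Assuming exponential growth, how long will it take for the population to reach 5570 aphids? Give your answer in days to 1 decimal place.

16.1 days

Set N₀·e^(rt) = 5570: e^(0.2·t) = 5570/221 = 25.204.
0.2·t = ln(25.204) = 3.227, so t = 3.227/0.2 = 16.135.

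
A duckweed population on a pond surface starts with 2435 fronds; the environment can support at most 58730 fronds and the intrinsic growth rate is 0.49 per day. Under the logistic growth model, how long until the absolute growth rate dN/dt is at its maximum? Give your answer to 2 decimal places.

6.41 days

Logistic growth is fastest at N = K/2 = 29365.
A = (K − N₀)/N₀ = 23.119. Set K/(1 + A·e^(−rt)) = K/2 → A·e^(−rt) = 1.
e^(−0.49t) = 1/23.119 = 0.0432543, so t = ln(23.119)/0.49 = 3.1407/0.49 = 6.4095.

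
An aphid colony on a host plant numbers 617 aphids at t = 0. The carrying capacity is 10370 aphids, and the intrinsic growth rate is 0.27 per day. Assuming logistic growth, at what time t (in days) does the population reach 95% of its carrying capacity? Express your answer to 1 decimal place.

21.1 days

A = (K − N₀)/N₀ = (10370 − 617)/617 = 15.807.
Solve 10370/(1 + 15.807·e^(−0.27t)) = 9851.5: 1 + 15.807·e^(−0.27t) = 1.0526, so e^(−0.27t) = 0.00332961.
−0.27·t = ln(0.00332961) = -5.7049, so t = 5.7049/0.27 = 21.129.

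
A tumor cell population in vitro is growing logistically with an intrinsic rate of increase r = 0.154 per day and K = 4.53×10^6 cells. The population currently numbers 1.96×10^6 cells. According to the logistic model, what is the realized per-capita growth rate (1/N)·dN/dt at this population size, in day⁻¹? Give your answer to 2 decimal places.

0.09 per day

(1/N)·dN/dt = r(1 − N/K) = 0.154 × (1 − 1.96×10^6/4.53×10^6).
= 0.154 × 0.56733 = 0.087369.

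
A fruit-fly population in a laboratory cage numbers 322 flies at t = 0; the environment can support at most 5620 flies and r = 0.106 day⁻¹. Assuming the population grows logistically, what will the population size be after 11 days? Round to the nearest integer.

A = (K − N₀)/N₀ = (5620 − 322)/322 = 16.453.
N(t) = K/(1 + A·e^(−rt)) = 5620/(1 + 16.453×e^(−0.106×11)).
e^(−1.166) = 0.31161; denominator = 1 + 16.453×0.31161 = 6.1271.
N = 5620/6.1271 = 917.242.

917 flies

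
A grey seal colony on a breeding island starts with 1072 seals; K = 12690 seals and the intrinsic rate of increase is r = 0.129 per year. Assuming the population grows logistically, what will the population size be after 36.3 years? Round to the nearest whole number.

11533 seals

A = (K − N₀)/N₀ = (12690 − 1072)/1072 = 10.838.
N(t) = K/(1 + A·e^(−rt)) = 12690/(1 + 10.838×e^(−0.129×36.3)).
e^(−4.683) = 0.009254; denominator = 1 + 10.838×0.009254 = 1.1003.
N = 12690/1.1003 = 11533.3.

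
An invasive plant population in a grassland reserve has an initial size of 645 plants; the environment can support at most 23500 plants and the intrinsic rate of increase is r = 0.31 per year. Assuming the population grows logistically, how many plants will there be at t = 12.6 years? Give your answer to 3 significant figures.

A = (K − N₀)/N₀ = (23500 − 645)/645 = 35.434.
N(t) = K/(1 + A·e^(−rt)) = 23500/(1 + 35.434×e^(−0.31×12.6)).
e^(−3.906) = 0.020121; denominator = 1 + 35.434×0.020121 = 1.713.
N = 23500/1.713 = 13718.9.

13700 plants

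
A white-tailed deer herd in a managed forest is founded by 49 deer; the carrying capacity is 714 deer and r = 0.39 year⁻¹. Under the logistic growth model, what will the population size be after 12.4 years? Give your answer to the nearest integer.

A = (K − N₀)/N₀ = (714 − 49)/49 = 13.571.
N(t) = K/(1 + A·e^(−rt)) = 714/(1 + 13.571×e^(−0.39×12.4)).
e^(−4.836) = 0.0079387; denominator = 1 + 13.571×0.0079387 = 1.1077.
N = 714/1.1077 = 644.556.

645 deer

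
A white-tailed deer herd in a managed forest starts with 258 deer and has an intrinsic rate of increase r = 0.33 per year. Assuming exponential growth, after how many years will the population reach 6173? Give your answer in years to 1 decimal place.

Set N₀·e^(rt) = 6173: e^(0.33·t) = 6173/258 = 23.926.
0.33·t = ln(23.926) = 3.175, so t = 3.175/0.33 = 9.6212.

9.6 years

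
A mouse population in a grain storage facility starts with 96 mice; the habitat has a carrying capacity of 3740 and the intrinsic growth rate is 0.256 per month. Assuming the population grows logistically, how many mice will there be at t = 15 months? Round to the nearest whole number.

2060 mice

A = (K − N₀)/N₀ = (3740 − 96)/96 = 37.958.
N(t) = K/(1 + A·e^(−rt)) = 3740/(1 + 37.958×e^(−0.256×15)).
e^(−3.84) = 0.021494; denominator = 1 + 37.958×0.021494 = 1.8159.
N = 3740/1.8159 = 2059.63.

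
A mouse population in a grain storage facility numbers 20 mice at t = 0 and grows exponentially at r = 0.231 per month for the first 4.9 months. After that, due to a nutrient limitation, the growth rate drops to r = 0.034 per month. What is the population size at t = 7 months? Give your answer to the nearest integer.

67 mice

Phase 1: N(4.9) = 20·e^(0.231×4.9) = 20·e^1.132 = 62.0309.
Phase 2 runs for 7 − 4.9 = 2.1 months at r = 0.034.
N(7) = 62.0309·e^(0.034×2.1) = 62.0309·e^0.0714 = 66.6218.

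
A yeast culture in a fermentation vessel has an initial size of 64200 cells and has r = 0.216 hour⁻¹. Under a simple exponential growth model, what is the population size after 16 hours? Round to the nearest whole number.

N(t) = N₀·e^(rt) = 64200 × e^(0.216×16) = 64200 × e^3.456.
e^3.456 ≈ 31.69, so N ≈ 64200 × 31.69 = 2.034496×10^6.

2034496 cells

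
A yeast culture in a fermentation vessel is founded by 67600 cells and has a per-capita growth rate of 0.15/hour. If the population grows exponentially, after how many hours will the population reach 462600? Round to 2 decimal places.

12.82 hours

Set N₀·e^(rt) = 462600: e^(0.15·t) = 462600/67600 = 6.8432.
0.15·t = ln(6.8432) = 1.9233, so t = 1.9233/0.15 = 12.822.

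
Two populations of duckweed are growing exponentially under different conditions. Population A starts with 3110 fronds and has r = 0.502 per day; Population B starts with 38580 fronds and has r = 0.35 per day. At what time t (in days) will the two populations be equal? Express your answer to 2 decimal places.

Set 3110·e^(0.502t) = 38580·e^(0.35t).
e^((0.502 − 0.35)t) = 38580/3110 → e^(0.152·t) = 12.405.
0.152·t = ln(12.405) = 2.5181, so t = 2.5181/0.152 = 16.567.

16.57 days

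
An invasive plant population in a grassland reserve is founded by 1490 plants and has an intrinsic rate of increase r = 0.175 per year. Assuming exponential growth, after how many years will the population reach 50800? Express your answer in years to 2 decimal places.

Set N₀·e^(rt) = 50800: e^(0.175·t) = 50800/1490 = 34.094.
0.175·t = ln(34.094) = 3.5291, so t = 3.5291/0.175 = 20.166.

20.17 years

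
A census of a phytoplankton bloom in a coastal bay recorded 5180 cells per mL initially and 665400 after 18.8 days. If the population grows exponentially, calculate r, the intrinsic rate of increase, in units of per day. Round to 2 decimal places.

From N(t) = N₀·e^(rt): e^(r·18.8) = 665400/5180 = 128.46.
r·18.8 = ln(128.46) = 4.8556, so r = 4.8556/18.8 = 0.25828.

0.26 per day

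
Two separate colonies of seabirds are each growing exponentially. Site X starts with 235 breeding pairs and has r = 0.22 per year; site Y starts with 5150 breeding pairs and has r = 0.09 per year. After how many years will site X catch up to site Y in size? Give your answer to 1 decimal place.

Set 235·e^(0.22t) = 5150·e^(0.09t).
e^((0.22 − 0.09)t) = 5150/235 → e^(0.13·t) = 21.915.
0.13·t = ln(21.915) = 3.0872, so t = 3.0872/0.13 = 23.747.

23.7 years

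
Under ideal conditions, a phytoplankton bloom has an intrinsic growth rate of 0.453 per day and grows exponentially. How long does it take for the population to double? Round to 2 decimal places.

1.53 days

Doubling time t_d = ln(2)/r = 0.6931/0.453 = 1.5301.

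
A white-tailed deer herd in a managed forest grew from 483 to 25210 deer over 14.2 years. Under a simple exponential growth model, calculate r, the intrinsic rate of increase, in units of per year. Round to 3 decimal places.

From N(t) = N₀·e^(rt): e^(r·14.2) = 25210/483 = 52.195.
r·14.2 = ln(52.195) = 3.955, so r = 3.955/14.2 = 0.27852.

0.279 per year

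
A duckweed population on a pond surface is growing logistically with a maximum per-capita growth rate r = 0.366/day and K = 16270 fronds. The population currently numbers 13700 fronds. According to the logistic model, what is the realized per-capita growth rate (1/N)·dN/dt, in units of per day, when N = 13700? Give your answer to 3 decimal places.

(1/N)·dN/dt = r(1 − N/K) = 0.366 × (1 − 13700/16270).
= 0.366 × 0.15796 = 0.057813.

0.058 per day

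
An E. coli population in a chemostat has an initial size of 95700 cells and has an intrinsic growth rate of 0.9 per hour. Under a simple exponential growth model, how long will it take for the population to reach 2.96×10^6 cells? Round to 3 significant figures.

Set N₀·e^(rt) = 2.96×10^6: e^(0.9·t) = 2.96×10^6/95700 = 30.93.
0.9·t = ln(30.93) = 3.4317, so t = 3.4317/0.9 = 3.813.

3.81 hours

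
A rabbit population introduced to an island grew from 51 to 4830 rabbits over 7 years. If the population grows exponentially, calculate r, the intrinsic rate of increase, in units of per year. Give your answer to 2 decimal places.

From N(t) = N₀·e^(rt): e^(r·7) = 4830/51 = 94.706.
r·7 = ln(94.706) = 4.5508, so r = 4.5508/7 = 0.65011.

0.65 per year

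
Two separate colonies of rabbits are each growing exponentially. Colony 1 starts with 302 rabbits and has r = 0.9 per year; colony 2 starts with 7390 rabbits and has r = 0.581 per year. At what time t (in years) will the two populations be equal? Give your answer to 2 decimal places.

10.02 years

Set 302·e^(0.9t) = 7390·e^(0.581t).
e^((0.9 − 0.581)t) = 7390/302 → e^(0.319·t) = 24.47.
0.319·t = ln(24.47) = 3.1975, so t = 3.1975/0.319 = 10.023.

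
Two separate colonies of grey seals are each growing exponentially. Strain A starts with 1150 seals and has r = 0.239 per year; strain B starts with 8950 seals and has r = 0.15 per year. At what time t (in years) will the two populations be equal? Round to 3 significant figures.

Set 1150·e^(0.239t) = 8950·e^(0.15t).
e^((0.239 − 0.15)t) = 8950/1150 → e^(0.089·t) = 7.7826.
0.089·t = ln(7.7826) = 2.0519, so t = 2.0519/0.089 = 23.055.

23.1 years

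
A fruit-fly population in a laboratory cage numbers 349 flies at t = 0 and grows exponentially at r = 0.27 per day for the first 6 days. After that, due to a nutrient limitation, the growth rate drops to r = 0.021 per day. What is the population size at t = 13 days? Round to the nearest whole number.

2043 flies

Phase 1: N(6) = 349·e^(0.27×6) = 349·e^1.62 = 1763.53.
Phase 2 runs for 13 − 6 = 7 days at r = 0.021.
N(13) = 1763.53·e^(0.021×7) = 1763.53·e^0.147 = 2042.79.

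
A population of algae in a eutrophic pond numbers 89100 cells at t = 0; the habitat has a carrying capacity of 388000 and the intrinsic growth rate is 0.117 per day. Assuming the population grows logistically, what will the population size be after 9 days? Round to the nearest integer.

178768 cells

A = (K − N₀)/N₀ = (388000 − 89100)/89100 = 3.3547.
N(t) = K/(1 + A·e^(−rt)) = 388000/(1 + 3.3547×e^(−0.117×9)).
e^(−1.053) = 0.34889; denominator = 1 + 3.3547×0.34889 = 2.1704.
N = 388000/2.1704 = 178768.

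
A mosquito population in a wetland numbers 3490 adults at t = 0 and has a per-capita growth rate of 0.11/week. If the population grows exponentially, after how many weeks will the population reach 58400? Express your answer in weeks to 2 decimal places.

25.61 weeks

Set N₀·e^(rt) = 58400: e^(0.11·t) = 58400/3490 = 16.734.
0.11·t = ln(16.734) = 2.8174, so t = 2.8174/0.11 = 25.613.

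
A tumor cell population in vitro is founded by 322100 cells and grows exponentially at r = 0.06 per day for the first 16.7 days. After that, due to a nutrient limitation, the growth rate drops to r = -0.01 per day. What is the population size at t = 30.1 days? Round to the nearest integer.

Phase 1: N(16.7) = 322100·e^(0.06×16.7) = 322100·e^1.002 = 877311.
Phase 2 runs for 30.1 − 16.7 = 13.4 days at r = -0.01.
N(30.1) = 877311·e^(-0.01×13.4) = 877311·e^-0.134 = 767288.

767288 cells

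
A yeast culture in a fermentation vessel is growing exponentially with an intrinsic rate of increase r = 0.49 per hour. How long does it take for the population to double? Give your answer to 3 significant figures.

1.41 hours

Doubling time t_d = ln(2)/r = 0.6931/0.49 = 1.4146.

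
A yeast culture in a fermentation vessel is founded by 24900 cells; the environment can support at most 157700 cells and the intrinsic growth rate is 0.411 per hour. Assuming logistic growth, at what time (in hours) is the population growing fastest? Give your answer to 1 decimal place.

Logistic growth is fastest at N = K/2 = 78850.
A = (K − N₀)/N₀ = 5.3333. Set K/(1 + A·e^(−rt)) = K/2 → A·e^(−rt) = 1.
e^(−0.411t) = 1/5.3333 = 0.1875, so t = ln(5.3333)/0.411 = 1.674/0.411 = 4.0729.

4.1 hours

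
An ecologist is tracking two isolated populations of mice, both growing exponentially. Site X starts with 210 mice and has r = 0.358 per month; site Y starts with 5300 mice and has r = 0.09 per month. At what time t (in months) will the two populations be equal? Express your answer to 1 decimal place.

12.0 months

Set 210·e^(0.358t) = 5300·e^(0.09t).
e^((0.358 − 0.09)t) = 5300/210 → e^(0.268·t) = 25.238.
0.268·t = ln(25.238) = 3.2284, so t = 3.2284/0.268 = 12.046.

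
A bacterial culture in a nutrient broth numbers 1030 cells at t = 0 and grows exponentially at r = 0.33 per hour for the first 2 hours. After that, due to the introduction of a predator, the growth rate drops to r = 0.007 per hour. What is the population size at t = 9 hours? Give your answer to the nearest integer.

Phase 1: N(2) = 1030·e^(0.33×2) = 1030·e^0.66 = 1992.84.
Phase 2 runs for 9 − 2 = 7 hours at r = 0.007.
N(9) = 1992.84·e^(0.007×7) = 1992.84·e^0.049 = 2092.92.

2093 cells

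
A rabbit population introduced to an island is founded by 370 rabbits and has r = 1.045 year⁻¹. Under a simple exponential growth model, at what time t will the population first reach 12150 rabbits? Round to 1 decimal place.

Set N₀·e^(rt) = 12150: e^(1.045·t) = 12150/370 = 32.838.
1.045·t = ln(32.838) = 3.4916, so t = 3.4916/1.045 = 3.3412.

3.3 years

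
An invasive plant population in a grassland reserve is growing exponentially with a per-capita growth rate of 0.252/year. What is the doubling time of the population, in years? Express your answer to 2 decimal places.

2.75 years

Doubling time t_d = ln(2)/r = 0.6931/0.252 = 2.7506.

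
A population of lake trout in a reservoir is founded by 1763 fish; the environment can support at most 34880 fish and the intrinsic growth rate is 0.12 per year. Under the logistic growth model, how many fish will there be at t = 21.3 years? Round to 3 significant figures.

14200 fish

A = (K − N₀)/N₀ = (34880 − 1763)/1763 = 18.784.
N(t) = K/(1 + A·e^(−rt)) = 34880/(1 + 18.784×e^(−0.12×21.3)).
e^(−2.556) = 0.077615; denominator = 1 + 18.784×0.077615 = 2.4579.
N = 34880/2.4579 = 14190.7.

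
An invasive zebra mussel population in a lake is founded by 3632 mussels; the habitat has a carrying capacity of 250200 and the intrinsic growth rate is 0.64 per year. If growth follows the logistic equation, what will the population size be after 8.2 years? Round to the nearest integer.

184383 mussels

A = (K − N₀)/N₀ = (250200 − 3632)/3632 = 67.888.
N(t) = K/(1 + A·e^(−rt)) = 250200/(1 + 67.888×e^(−0.64×8.2)).
e^(−5.248) = 0.005258; denominator = 1 + 67.888×0.005258 = 1.357.
N = 250200/1.357 = 184383.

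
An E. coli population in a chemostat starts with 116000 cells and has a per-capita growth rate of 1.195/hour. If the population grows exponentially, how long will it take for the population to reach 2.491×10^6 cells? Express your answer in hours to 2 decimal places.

2.57 hours

Set N₀·e^(rt) = 2.491×10^6: e^(1.195·t) = 2.491×10^6/116000 = 21.474.
1.195·t = ln(21.474) = 3.0668, so t = 3.0668/1.195 = 2.5664.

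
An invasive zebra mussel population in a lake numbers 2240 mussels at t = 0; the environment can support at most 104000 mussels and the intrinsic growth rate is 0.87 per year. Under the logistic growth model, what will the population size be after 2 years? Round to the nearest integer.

A = (K − N₀)/N₀ = (104000 − 2240)/2240 = 45.429.
N(t) = K/(1 + A·e^(−rt)) = 104000/(1 + 45.429×e^(−0.87×2)).
e^(−1.74) = 0.17552; denominator = 1 + 45.429×0.17552 = 8.9736.
N = 104000/8.9736 = 11589.5.

11589 mussels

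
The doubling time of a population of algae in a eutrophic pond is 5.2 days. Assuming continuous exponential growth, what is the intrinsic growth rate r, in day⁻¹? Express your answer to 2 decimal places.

0.13 per day

r = ln(2)/t_d = 0.6931/5.2 = 0.1333.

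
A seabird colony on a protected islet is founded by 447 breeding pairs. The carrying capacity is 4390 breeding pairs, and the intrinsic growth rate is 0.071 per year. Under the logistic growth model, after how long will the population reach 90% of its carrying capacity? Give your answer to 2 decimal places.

A = (K − N₀)/N₀ = (4390 − 447)/447 = 8.821.
Solve 4390/(1 + 8.821·e^(−0.071t)) = 3951: 1 + 8.821·e^(−0.071t) = 1.1111, so e^(−0.071t) = 0.0125962.
−0.071·t = ln(0.0125962) = -4.3744, so t = 4.3744/0.071 = 61.611.

61.61 years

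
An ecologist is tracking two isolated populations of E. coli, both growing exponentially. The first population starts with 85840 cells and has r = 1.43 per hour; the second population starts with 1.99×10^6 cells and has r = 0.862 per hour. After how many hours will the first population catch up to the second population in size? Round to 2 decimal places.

5.53 hours

Set 85840·e^(1.43t) = 1.99×10^6·e^(0.862t).
e^((1.43 − 0.862)t) = 1.99×10^6/85840 → e^(0.568·t) = 23.183.
0.568·t = ln(23.183) = 3.1434, so t = 3.1434/0.568 = 5.5342.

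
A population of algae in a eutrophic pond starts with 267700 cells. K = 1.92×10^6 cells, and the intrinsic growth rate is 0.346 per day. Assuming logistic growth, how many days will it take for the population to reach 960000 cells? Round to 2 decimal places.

A = (K − N₀)/N₀ = (1.92×10^6 − 267700)/267700 = 6.1722.
Solve 1.92×10^6/(1 + 6.1722·e^(−0.346t)) = 960000: 1 + 6.1722·e^(−0.346t) = 2, so e^(−0.346t) = 0.162017.
−0.346·t = ln(0.162017) = -1.8201, so t = 1.8201/0.346 = 5.2603.

5.26 days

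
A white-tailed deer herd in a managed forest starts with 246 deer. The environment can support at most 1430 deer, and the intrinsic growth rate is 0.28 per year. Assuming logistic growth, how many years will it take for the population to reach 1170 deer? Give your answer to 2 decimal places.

A = (K − N₀)/N₀ = (1430 − 246)/246 = 4.813.
Solve 1430/(1 + 4.813·e^(−0.28t)) = 1170: 1 + 4.813·e^(−0.28t) = 1.2222, so e^(−0.28t) = 0.0461712.
−0.28·t = ln(0.0461712) = -3.0754, so t = 3.0754/0.28 = 10.984.

10.98 years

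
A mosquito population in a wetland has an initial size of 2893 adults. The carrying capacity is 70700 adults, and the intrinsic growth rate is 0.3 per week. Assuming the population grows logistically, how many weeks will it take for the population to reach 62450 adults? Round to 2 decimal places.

17.26 weeks

A = (K − N₀)/N₀ = (70700 − 2893)/2893 = 23.438.
Solve 70700/(1 + 23.438·e^(−0.3t)) = 62450: 1 + 23.438·e^(−0.3t) = 1.1321, so e^(−0.3t) = 0.00563632.
−0.3·t = ln(0.00563632) = -5.1785, so t = 5.1785/0.3 = 17.262.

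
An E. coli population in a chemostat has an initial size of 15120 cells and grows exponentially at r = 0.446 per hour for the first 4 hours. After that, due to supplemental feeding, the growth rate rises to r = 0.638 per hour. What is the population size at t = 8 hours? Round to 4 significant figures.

Phase 1: N(4) = 15120·e^(0.446×4) = 15120·e^1.784 = 90018.8.
Phase 2 runs for 8 − 4 = 4 hours at r = 0.638.
N(8) = 90018.8·e^(0.638×4) = 90018.8·e^2.552 = 1.155188×10^6.

1155000 cells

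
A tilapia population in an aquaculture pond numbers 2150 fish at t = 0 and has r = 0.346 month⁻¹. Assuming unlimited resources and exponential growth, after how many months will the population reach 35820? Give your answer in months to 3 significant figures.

8.13 months

Set N₀·e^(rt) = 35820: e^(0.346·t) = 35820/2150 = 16.66.
0.346·t = ln(16.66) = 2.813, so t = 2.813/0.346 = 8.1302.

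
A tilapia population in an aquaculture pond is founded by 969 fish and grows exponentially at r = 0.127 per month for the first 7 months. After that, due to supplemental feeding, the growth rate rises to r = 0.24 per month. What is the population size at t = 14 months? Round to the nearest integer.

Phase 1: N(7) = 969·e^(0.127×7) = 969·e^0.889 = 2357.28.
Phase 2 runs for 14 − 7 = 7 months at r = 0.24.
N(14) = 2357.28·e^(0.24×7) = 2357.28·e^1.68 = 12648.1.

12648 fish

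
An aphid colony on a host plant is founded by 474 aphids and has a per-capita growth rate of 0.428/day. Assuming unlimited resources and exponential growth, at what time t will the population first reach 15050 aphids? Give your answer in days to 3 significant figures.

Set N₀·e^(rt) = 15050: e^(0.428·t) = 15050/474 = 31.751.
0.428·t = ln(31.751) = 3.4579, so t = 3.4579/0.428 = 8.0793.

8.08 days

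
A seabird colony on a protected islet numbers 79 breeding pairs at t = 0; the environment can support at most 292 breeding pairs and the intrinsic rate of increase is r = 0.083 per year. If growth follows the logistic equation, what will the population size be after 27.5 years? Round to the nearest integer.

A = (K − N₀)/N₀ = (292 − 79)/79 = 2.6962.
N(t) = K/(1 + A·e^(−rt)) = 292/(1 + 2.6962×e^(−0.083×27.5)).
e^(−2.283) = 0.10203; denominator = 1 + 2.6962×0.10203 = 1.2751.
N = 292/1.2751 = 229.003.

229 breeding pairs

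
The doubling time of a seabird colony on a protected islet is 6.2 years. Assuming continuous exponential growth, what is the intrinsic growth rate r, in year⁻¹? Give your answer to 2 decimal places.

0.11 per year

r = ln(2)/t_d = 0.6931/6.2 = 0.1118.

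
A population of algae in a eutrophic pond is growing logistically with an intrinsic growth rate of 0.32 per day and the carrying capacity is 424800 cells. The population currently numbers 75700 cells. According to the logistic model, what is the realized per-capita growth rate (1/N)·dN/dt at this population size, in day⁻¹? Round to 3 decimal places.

(1/N)·dN/dt = r(1 − N/K) = 0.32 × (1 − 75700/424800).
= 0.32 × 0.8218 = 0.26298.

0.263 per day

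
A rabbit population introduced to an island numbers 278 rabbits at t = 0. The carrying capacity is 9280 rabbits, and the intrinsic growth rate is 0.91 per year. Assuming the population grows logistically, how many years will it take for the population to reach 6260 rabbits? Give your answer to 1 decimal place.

4.6 years

A = (K − N₀)/N₀ = (9280 − 278)/278 = 32.381.
Solve 9280/(1 + 32.381·e^(−0.91t)) = 6260: 1 + 32.381·e^(−0.91t) = 1.4824, so e^(−0.91t) = 0.0148984.
−0.91·t = ln(0.0148984) = -4.2065, so t = 4.2065/0.91 = 4.6225.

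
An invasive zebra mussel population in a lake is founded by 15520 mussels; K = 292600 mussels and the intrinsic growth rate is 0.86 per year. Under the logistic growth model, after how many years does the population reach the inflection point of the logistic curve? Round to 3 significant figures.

Logistic growth is fastest at N = K/2 = 146300.
A = (K − N₀)/N₀ = 17.853. Set K/(1 + A·e^(−rt)) = K/2 → A·e^(−rt) = 1.
e^(−0.86t) = 1/17.853 = 0.0560127, so t = ln(17.853)/0.86 = 2.8822/0.86 = 3.3514.

3.35 years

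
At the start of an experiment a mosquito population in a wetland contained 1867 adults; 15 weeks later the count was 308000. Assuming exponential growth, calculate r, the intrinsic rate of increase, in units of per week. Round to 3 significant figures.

0.340 per week

From N(t) = N₀·e^(rt): e^(r·15) = 308000/1867 = 164.97.
r·15 = ln(164.97) = 5.1058, so r = 5.1058/15 = 0.34038.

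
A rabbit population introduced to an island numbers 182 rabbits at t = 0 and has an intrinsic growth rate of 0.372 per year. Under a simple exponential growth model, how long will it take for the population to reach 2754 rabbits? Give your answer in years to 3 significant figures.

Set N₀·e^(rt) = 2754: e^(0.372·t) = 2754/182 = 15.132.
0.372·t = ln(15.132) = 2.7168, so t = 2.7168/0.372 = 7.3032.

7.30 years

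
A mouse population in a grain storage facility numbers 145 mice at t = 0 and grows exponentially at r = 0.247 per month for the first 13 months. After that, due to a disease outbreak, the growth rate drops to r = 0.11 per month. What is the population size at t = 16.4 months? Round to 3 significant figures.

Phase 1: N(13) = 145·e^(0.247×13) = 145·e^3.211 = 3596.56.
Phase 2 runs for 16.4 − 13 = 3.4 months at r = 0.11.
N(16.4) = 3596.56·e^(0.11×3.4) = 3596.56·e^0.374 = 5227.74.

5230 mice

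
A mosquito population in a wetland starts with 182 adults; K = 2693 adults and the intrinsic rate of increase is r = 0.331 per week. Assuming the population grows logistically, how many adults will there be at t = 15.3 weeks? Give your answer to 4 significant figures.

A = (K − N₀)/N₀ = (2693 − 182)/182 = 13.797.
N(t) = K/(1 + A·e^(−rt)) = 2693/(1 + 13.797×e^(−0.331×15.3)).
e^(−5.064) = 0.0063183; denominator = 1 + 13.797×0.0063183 = 1.0872.
N = 2693/1.0872 = 2477.07.

2477 adults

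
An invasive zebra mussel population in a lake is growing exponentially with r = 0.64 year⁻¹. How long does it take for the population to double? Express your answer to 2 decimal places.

Doubling time t_d = ln(2)/r = 0.6931/0.64 = 1.083.

1.08 years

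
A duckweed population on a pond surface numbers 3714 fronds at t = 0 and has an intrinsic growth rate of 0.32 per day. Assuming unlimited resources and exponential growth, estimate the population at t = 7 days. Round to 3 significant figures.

34900 fronds

N(t) = N₀·e^(rt) = 3714 × e^(0.32×7) = 3714 × e^2.24.
e^2.24 ≈ 9.3933, so N ≈ 3714 × 9.3933 = 34886.8.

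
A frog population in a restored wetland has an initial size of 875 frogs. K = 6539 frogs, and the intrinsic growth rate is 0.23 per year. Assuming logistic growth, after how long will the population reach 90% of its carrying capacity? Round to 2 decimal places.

17.67 years

A = (K − N₀)/N₀ = (6539 − 875)/875 = 6.4731.
Solve 6539/(1 + 6.4731·e^(−0.23t)) = 5885.1: 1 + 6.4731·e^(−0.23t) = 1.1111, so e^(−0.23t) = 0.0171649.
−0.23·t = ln(0.0171649) = -4.0649, so t = 4.0649/0.23 = 17.673.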